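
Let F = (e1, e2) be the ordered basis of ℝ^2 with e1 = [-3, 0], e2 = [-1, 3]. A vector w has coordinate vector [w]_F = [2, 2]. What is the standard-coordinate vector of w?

[-8, 6]

The coordinates say w = 2e1 + 2e2; adding the scaled basis vectors gives [-8, 6].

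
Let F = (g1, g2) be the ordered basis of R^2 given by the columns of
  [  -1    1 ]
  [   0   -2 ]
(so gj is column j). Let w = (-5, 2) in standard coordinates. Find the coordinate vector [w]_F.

(4, -1)

We seek scalars with c_1 g1 + c_2 g2 = w; equivalently solve M c = w where the columns of M are g1, g2.
System: -c_1 + c_2 = -5, 0c_1 - 2c_2 = 2; solving gives c_1 = 4, c_2 = -1.
Check: 4g1 - g2 = (-5, 2).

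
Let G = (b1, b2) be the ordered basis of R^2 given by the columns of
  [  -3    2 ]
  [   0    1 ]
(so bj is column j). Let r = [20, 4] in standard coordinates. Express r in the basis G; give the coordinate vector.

[-4, 4]

We seek scalars with c_1 b1 + c_2 b2 = r; equivalently solve M c = r where the columns of M are b1, b2.
System: -3c_1 + 2c_2 = 20, 0c_1 + c_2 = 4; solving gives c_1 = -4, c_2 = 4.
Check: -4b1 + 4b2 = [20, 4].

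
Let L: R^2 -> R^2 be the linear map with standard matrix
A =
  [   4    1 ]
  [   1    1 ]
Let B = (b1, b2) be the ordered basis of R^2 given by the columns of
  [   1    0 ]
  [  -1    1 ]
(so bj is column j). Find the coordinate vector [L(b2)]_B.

[1, 2]

Column 2 of [L]_B is the B-coordinate vector of L(b2).
In standard coordinates L(b2) = A b2 = [1, 1].
Converting to B: [1, 1] = b1 + 2b2, so the coordinate vector is [1, 2].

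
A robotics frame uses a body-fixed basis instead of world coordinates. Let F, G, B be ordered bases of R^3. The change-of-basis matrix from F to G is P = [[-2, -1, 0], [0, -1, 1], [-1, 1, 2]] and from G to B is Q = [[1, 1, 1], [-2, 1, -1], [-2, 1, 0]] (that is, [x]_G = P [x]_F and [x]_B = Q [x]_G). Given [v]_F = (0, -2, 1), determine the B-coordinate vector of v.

Apply P to get G-coordinates (2, 3, 0), then Q to get B-coordinates.
The result is [v]_B = (5, -1, -1).

(5, -1, -1)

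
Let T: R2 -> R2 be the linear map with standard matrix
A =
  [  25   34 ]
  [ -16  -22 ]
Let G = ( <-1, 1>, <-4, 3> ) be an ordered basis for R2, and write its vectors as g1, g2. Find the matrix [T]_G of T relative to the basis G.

With P the matrix whose columns are g1, g2, [T]_G = P^(-1) A P.
Column by column: T(g1) = A g1 = <9, -6>; its G-coordinates <3, -3> give column 1.
Continuing for each basis vector yields [T]_G = [[3, -2], [-3, 0]].

[[3, -2], [-3, 0]]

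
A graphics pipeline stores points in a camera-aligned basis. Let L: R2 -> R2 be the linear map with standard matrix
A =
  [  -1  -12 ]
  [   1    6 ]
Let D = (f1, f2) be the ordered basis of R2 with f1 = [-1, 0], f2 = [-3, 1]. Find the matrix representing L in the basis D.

Let P have columns f1, f2. Then [L]_D = P^(-1) A P.
Here det P = -1, so P^(-1) is integer; computing A P first and then P^(-1)(A P) gives [[2, 0], [-1, 3]].

[[2, 0], [-1, 3]]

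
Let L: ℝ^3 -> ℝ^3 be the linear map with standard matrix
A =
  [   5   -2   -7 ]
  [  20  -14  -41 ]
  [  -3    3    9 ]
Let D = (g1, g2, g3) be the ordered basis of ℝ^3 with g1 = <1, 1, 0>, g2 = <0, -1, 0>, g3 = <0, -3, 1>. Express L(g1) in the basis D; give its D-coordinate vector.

Compute L(g1) = A g1 = <3, 6, 0> in standard coordinates.
Then write this in D-coordinates: solve for y in y_1 g1 + ... + y_3 g3 = <3, 6, 0>.
This gives y = <3, -3, 0>, which is column 1 of [L]_D.

<3, -3, 0>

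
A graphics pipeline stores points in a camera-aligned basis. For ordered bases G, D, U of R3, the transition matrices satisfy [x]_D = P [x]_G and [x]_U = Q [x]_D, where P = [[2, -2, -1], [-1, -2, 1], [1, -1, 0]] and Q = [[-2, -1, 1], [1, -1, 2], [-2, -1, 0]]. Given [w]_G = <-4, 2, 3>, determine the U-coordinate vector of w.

<21, -30, 27>

Composing the changes, [w]_U = Q P [w]_G.
Q P = [[-2, 5, 1], [5, -2, -2], [-3, 6, 1]]; applying this to <-4, 2, 3> gives <21, -30, 27>.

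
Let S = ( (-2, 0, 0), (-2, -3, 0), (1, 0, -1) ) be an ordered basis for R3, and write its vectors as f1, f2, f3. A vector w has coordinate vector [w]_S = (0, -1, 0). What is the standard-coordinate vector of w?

The coordinates say w = 0·f1 - f2 + 0·f3; adding the scaled basis vectors gives (2, 3, 0).

(2, 3, 0)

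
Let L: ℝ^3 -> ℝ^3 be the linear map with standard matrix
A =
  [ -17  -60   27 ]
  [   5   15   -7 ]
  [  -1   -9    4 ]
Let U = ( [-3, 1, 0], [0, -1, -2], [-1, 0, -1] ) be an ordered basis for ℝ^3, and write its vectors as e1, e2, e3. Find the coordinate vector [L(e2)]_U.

Column 2 of [L]_U is the U-coordinate vector of L(e2).
In standard coordinates L(e2) = A e2 = [6, -1, 1].
Converting to U: [6, -1, 1] = -3e1 - 2e2 + 3e3, so the coordinate vector is [-3, -2, 3].

[-3, -2, 3]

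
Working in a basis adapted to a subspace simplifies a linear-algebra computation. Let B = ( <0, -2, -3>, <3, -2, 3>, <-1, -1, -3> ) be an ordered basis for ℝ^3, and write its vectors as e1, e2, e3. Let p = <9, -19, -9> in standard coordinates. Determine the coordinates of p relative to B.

Write p = c_1 e1 + ... + c_3 e3 and solve for the c_i.
Gaussian elimination on [M | p] yields c = (4, 4, 3).
Check: 4e1 + 4e2 + 3e3 = <9, -19, -9>.

<4, 4, 3>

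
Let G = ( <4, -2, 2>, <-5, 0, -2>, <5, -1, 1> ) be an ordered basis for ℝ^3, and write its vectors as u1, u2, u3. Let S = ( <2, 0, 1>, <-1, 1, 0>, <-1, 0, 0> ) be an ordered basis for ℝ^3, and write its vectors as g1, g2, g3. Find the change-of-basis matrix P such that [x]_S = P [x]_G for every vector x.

Take x = uj: its G-coordinates are the j-th standard unit vector, so P e_j — column j of P — equals [uj]_S.
u1 = 2g1 - 2g2 + 2g3, giving column 1 = <2, -2, 2>; repeating for each j gives P = [[2, -2, 1], [-2, 0, -1], [2, 1, -2]].

[[2, -2, 1], [-2, 0, -1], [2, 1, -2]]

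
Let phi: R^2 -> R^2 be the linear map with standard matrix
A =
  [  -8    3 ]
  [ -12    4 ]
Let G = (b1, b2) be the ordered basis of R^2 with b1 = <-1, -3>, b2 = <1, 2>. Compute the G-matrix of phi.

[[-2, 0], [-3, -2]]

With P the matrix whose columns are b1, b2, [phi]_G = P^(-1) A P.
Column by column: phi(b1) = A b1 = <-1, 0>; its G-coordinates <-2, -3> give column 1.
Continuing for each basis vector yields [phi]_G = [[-2, 0], [-3, -2]].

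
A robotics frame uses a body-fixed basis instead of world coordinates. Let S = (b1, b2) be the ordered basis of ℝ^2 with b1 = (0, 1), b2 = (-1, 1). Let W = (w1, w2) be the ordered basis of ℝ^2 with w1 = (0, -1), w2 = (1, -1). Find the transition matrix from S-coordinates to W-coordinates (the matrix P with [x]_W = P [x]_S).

[[-1, 0], [0, -1]]

Let M have columns bj and N have columns wj. Then for every x, N [x]_W = x = M [x]_S, so P = N^(-1) M.
Since det N = 1, N^(-1) has integer entries; multiplying gives P = [[-1, 0], [0, -1]].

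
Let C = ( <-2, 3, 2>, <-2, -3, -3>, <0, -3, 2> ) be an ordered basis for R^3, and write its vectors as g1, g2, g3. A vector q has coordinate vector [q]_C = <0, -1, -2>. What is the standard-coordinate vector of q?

The coordinates say q = 0·g1 - g2 - 2g3; adding the scaled basis vectors gives <2, 9, -1>.

<2, 9, -1>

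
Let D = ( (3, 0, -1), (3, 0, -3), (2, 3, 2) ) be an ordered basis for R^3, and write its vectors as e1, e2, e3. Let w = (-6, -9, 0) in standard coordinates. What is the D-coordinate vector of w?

We seek scalars with c_1 e1 + ... + c_3 e3 = w; equivalently solve M c = w where the columns of M are e1, ..., e3.
Solving this 3x3 system gives c = (3, -3, -3).
Check: 3e1 - 3e2 - 3e3 = (-6, -9, 0).

(3, -3, -3)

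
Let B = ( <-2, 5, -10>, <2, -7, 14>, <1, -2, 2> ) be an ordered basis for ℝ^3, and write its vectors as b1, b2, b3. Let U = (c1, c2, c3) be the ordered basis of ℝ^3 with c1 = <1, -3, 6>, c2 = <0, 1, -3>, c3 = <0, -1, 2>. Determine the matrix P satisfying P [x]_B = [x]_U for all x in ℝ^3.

[[-2, 2, 1], [0, 0, 2], [1, 1, 1]]

Take x = bj: its B-coordinates are the j-th standard unit vector, so P e_j — column j of P — equals [bj]_U.
b1 = -2c1 + 0·c2 + c3, giving column 1 = <-2, 0, 1>; repeating for each j gives P = [[-2, 2, 1], [0, 0, 2], [1, 1, 1]].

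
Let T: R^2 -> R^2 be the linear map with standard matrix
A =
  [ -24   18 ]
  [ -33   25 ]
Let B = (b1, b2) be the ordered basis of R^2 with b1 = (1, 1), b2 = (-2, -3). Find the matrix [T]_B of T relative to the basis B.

With P the matrix whose columns are b1, b2, [T]_B = P^(-1) A P.
Column by column: T(b1) = A b1 = (-6, -8); its B-coordinates (-2, 2) give column 1.
Continuing for each basis vector yields [T]_B = [[-2, 0], [2, 3]].

[[-2, 0], [2, 3]]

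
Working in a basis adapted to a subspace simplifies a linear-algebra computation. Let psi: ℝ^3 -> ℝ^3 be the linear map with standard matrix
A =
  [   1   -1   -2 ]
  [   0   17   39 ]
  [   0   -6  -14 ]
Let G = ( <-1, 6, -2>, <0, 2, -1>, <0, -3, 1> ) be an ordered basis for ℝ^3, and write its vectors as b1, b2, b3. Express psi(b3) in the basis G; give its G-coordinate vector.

Column 3 of [psi]_G is the G-coordinate vector of psi(b3).
In standard coordinates psi(b3) = A b3 = <1, -12, 4>.
Converting to G: <1, -12, 4> = -b1 + 0·b2 + 2b3, so the coordinate vector is <-1, 0, 2>.

<-1, 0, 2>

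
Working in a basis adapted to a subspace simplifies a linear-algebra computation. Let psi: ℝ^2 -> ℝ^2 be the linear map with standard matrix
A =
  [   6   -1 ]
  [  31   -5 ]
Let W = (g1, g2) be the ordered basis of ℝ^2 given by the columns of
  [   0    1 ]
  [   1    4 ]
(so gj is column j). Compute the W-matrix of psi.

[[-1, 3], [-1, 2]]

With P the matrix whose columns are g1, g2, [psi]_W = P^(-1) A P.
Column by column: psi(g1) = A g1 = (-1, -5); its W-coordinates (-1, -1) give column 1.
Continuing for each basis vector yields [psi]_W = [[-1, 3], [-1, 2]].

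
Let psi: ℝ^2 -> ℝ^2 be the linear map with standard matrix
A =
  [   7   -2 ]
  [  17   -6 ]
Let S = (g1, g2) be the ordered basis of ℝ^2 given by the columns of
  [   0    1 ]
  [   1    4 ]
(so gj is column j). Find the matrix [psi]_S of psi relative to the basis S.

The j-th column of [psi]_S is [psi(gj)]_S.
psi(g1) = A g1 = [-2, -6] = 2g1 - 2g2, so column 1 is [2, -2].
Repeating for g2 and assembling the columns gives [[2, -3], [-2, -1]].

[[2, -3], [-2, -1]]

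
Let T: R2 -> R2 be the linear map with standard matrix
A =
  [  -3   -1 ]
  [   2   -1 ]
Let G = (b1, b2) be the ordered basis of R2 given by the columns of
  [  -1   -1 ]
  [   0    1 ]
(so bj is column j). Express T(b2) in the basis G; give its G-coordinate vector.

[1, -3]

Compute T(b2) = A b2 = [2, -3] in standard coordinates.
Then write this in G-coordinates: solve for y in y_1 b1 + y_2 b2 = [2, -3].
This gives y = [1, -3], which is column 2 of [T]_G.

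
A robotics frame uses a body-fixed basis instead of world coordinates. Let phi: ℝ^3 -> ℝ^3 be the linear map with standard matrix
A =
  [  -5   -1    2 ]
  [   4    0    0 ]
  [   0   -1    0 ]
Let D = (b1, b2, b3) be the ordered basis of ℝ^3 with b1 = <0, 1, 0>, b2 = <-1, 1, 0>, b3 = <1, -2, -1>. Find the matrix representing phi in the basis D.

[[0, 1, -3], [2, -3, 3], [1, 1, -2]]

With P the matrix whose columns are b1, ..., b3, [phi]_D = P^(-1) A P.
Column by column: phi(b1) = A b1 = <-1, 0, -1>; its D-coordinates <0, 2, 1> give column 1.
Continuing for each basis vector yields [phi]_D = [[0, 1, -3], [2, -3, 3], [1, 1, -2]].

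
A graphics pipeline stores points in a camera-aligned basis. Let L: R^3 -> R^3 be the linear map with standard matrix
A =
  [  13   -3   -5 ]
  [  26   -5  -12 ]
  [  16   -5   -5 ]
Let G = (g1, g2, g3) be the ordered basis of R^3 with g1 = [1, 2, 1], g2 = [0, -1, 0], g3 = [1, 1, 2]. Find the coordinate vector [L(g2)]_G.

Column 2 of [L]_G is the G-coordinate vector of L(g2).
In standard coordinates L(g2) = A g2 = [3, 5, 5].
Converting to G: [3, 5, 5] = g1 - g2 + 2g3, so the coordinate vector is [1, -1, 2].

[1, -1, 2]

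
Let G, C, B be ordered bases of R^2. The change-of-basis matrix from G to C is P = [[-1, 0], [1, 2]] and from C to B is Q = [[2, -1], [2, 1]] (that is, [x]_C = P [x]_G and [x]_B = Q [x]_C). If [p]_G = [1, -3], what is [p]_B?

First [p]_C = P [p]_G = [-1, -5].
Then [p]_B = Q [p]_C = [3, -7].

[3, -7]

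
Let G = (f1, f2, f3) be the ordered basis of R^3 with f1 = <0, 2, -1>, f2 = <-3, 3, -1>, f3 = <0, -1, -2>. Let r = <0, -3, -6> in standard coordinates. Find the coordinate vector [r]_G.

<0, 0, 3>

Write r = c_1 f1 + ... + c_3 f3 and solve for the c_i.
Solving this 3x3 system gives c = (0, 0, 3).
Check: 0·f1 + 0·f2 + 3f3 = <0, -3, -6>.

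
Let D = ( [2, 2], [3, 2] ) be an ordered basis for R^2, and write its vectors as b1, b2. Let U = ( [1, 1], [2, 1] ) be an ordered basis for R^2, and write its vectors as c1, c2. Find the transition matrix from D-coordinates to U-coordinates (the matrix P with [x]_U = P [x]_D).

Let M have columns bj and N have columns cj. Then for every x, N [x]_U = x = M [x]_D, so P = N^(-1) M.
Since det N = -1, N^(-1) has integer entries; multiplying gives P = [[2, 1], [0, 1]].

[[2, 1], [0, 1]]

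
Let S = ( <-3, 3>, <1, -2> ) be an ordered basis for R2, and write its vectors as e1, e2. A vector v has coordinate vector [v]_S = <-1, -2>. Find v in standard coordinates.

By definition v = -e1 - 2e2.
Summing componentwise gives <1, 1>.

<1, 1>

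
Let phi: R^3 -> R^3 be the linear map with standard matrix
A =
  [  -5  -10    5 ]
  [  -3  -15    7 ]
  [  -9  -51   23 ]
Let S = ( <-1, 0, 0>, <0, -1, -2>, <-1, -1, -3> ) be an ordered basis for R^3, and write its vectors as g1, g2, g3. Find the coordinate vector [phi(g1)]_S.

<-2, 0, -3>

Column 1 of [phi]_S is the S-coordinate vector of phi(g1).
In standard coordinates phi(g1) = A g1 = <5, 3, 9>.
Converting to S: <5, 3, 9> = -2g1 + 0·g2 - 3g3, so the coordinate vector is <-2, 0, -3>.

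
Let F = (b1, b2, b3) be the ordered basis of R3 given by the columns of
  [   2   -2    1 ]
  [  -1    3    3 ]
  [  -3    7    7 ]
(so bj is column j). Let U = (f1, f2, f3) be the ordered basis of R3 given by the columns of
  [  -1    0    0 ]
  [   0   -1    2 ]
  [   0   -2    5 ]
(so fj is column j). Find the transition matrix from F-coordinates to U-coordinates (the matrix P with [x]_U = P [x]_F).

Column j of P is [bj]_U, since P maps F-coordinates to U-coordinates.
Expressing b1 in U: b1 = -2f1 - f2 - f3, so column 1 of P is <-2, -1, -1>.
Doing the same for each bj gives P = [[-2, 2, -1], [-1, -1, -1], [-1, 1, 1]].

[[-2, 2, -1], [-1, -1, -1], [-1, 1, 1]]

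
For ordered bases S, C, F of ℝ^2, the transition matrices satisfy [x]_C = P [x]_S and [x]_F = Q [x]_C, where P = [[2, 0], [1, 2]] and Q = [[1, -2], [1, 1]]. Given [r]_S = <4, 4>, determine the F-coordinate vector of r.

<-16, 20>

Apply P to get C-coordinates <8, 12>, then Q to get F-coordinates.
The result is [r]_F = <-16, 20>.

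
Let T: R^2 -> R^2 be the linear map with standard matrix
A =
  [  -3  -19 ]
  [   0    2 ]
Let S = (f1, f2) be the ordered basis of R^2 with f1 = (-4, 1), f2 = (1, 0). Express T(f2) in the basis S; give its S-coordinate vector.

Compute T(f2) = A f2 = (-3, 0) in standard coordinates.
Then write this in S-coordinates: solve for y in y_1 f1 + y_2 f2 = (-3, 0).
This gives y = (0, -3), which is column 2 of [T]_S.

(0, -3)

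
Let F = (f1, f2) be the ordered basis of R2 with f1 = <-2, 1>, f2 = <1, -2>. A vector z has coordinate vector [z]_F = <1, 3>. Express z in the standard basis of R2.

<1, -5>

z = M [z]_F, where M has columns f1, f2.
Carrying out the matrix-vector product, z = <1, -5>.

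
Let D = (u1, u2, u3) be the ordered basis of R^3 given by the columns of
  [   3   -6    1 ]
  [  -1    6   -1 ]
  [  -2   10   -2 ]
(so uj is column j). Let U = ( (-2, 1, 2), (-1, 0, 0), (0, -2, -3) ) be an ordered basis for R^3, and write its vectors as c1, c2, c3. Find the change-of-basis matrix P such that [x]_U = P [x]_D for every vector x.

Let M have columns uj and N have columns cj. Then for every x, N [x]_U = x = M [x]_D, so P = N^(-1) M.
Since det N = 1, N^(-1) has integer entries; multiplying gives P = [[-1, 2, -1], [-1, 2, 1], [0, -2, 0]].

[[-1, 2, -1], [-1, 2, 1], [0, -2, 0]]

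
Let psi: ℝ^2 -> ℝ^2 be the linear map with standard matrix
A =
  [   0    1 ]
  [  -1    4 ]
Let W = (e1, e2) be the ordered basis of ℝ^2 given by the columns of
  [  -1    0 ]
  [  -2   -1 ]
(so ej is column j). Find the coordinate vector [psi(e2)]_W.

(1, 2)

Compute psi(e2) = A e2 = (-1, -4) in standard coordinates.
Then write this in W-coordinates: solve for y in y_1 e1 + y_2 e2 = (-1, -4).
This gives y = (1, 2), which is column 2 of [psi]_W.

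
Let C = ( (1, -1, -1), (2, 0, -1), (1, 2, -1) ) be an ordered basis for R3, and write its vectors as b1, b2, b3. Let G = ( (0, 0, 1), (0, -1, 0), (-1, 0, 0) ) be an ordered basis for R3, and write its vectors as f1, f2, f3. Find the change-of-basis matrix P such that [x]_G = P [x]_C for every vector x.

[[-1, -1, -1], [1, 0, -2], [-1, -2, -1]]

Let M have columns bj and N have columns fj. Then for every x, N [x]_G = x = M [x]_C, so P = N^(-1) M.
Since det N = -1, N^(-1) has integer entries; multiplying gives P = [[-1, -1, -1], [1, 0, -2], [-1, -2, -1]].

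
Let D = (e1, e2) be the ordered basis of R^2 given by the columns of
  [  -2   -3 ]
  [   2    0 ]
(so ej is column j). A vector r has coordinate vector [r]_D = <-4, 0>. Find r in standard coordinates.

<8, -8>

The coordinates say r = -4e1 + 0·e2; adding the scaled basis vectors gives <8, -8>.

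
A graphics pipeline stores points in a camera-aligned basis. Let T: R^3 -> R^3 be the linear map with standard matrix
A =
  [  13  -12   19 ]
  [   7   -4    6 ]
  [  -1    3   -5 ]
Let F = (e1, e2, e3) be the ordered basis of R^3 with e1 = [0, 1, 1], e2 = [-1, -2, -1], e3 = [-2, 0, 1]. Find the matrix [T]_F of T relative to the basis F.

[[0, -1, -2], [-1, 2, 3], [-3, 3, 2]]

The j-th column of [T]_F is [T(ej)]_F.
T(e1) = A e1 = [7, 2, -2] = 0·e1 - e2 - 3e3, so column 1 is [0, -1, -3].
Repeating for e2, e3 and assembling the columns gives [[0, -1, -2], [-1, 2, 3], [-3, 3, 2]].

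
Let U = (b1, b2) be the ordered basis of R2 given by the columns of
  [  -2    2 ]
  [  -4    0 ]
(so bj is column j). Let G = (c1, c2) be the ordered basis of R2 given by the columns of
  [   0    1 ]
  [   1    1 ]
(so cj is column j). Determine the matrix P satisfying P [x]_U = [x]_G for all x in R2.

[[-2, -2], [-2, 2]]

Column j of P is [bj]_G, since P maps U-coordinates to G-coordinates.
Expressing b1 in G: b1 = -2c1 - 2c2, so column 1 of P is (-2, -2).
Doing the same for each bj gives P = [[-2, -2], [-2, 2]].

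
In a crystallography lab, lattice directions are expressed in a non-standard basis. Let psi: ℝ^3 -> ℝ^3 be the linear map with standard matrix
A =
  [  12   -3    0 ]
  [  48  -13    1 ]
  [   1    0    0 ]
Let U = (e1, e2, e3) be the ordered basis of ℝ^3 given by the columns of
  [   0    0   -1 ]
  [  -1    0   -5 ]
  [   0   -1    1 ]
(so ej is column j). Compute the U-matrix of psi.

The j-th column of [psi]_U is [psi(ej)]_U.
psi(e1) = A e1 = <3, 13, 0> = 2e1 - 3e2 - 3e3, so column 1 is <2, -3, -3>.
Repeating for e2, e3 and assembling the columns gives [[2, 1, -3], [-3, 0, -2], [-3, 0, -3]].

[[2, 1, -3], [-3, 0, -2], [-3, 0, -3]]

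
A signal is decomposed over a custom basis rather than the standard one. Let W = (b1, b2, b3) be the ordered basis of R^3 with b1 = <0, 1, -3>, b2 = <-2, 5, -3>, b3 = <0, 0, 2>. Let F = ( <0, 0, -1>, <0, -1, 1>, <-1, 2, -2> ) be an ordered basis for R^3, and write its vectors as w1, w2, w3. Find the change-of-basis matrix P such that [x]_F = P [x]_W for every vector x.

[[2, -2, -2], [-1, -1, 0], [0, 2, 0]]

Column j of P is [bj]_F, since P maps W-coordinates to F-coordinates.
Expressing b1 in F: b1 = 2w1 - w2 + 0·w3, so column 1 of P is <2, -1, 0>.
Doing the same for each bj gives P = [[2, -2, -2], [-1, -1, 0], [0, 2, 0]].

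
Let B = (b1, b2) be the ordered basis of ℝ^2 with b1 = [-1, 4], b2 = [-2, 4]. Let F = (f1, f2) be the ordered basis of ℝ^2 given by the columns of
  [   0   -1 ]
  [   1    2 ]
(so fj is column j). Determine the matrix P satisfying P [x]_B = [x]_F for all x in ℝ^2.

[[2, 0], [1, 2]]

Column j of P is [bj]_F, since P maps B-coordinates to F-coordinates.
Expressing b1 in F: b1 = 2f1 + f2, so column 1 of P is [2, 1].
Doing the same for each bj gives P = [[2, 0], [1, 2]].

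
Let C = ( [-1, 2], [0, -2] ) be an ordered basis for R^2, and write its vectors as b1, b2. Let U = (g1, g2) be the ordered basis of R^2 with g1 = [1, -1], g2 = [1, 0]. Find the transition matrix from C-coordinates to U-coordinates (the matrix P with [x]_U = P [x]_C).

Let M have columns bj and N have columns gj. Then for every x, N [x]_U = x = M [x]_C, so P = N^(-1) M.
Since det N = 1, N^(-1) has integer entries; multiplying gives P = [[-2, 2], [1, -2]].

[[-2, 2], [1, -2]]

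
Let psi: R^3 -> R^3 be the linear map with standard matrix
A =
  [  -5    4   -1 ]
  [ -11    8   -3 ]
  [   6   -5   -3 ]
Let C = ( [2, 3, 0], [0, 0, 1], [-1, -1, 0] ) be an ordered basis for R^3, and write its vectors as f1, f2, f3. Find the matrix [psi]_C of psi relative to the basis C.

[[0, -2, 2], [-3, -3, -1], [-2, -3, 3]]

The j-th column of [psi]_C is [psi(fj)]_C.
psi(f1) = A f1 = [2, 2, -3] = 0·f1 - 3f2 - 2f3, so column 1 is [0, -3, -2].
Repeating for f2, f3 and assembling the columns gives [[0, -2, 2], [-3, -3, -1], [-2, -3, 3]].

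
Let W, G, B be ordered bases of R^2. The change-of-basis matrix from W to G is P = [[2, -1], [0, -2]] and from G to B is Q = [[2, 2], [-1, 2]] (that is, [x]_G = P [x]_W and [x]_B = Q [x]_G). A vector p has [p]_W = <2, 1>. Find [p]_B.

<2, -7>

Apply P to get G-coordinates <3, -2>, then Q to get B-coordinates.
The result is [p]_B = <2, -7>.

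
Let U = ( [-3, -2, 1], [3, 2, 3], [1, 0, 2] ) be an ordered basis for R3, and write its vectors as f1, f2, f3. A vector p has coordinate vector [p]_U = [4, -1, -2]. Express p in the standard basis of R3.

p = M [p]_U, where M has columns f1, ..., f3.
Carrying out the matrix-vector product, p = [-17, -10, -3].

[-17, -10, -3]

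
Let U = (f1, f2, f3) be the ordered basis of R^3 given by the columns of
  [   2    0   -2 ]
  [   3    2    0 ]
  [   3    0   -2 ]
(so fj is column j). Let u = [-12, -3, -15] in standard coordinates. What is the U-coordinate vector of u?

[-3, 3, 3]

[u]_U is the unique c with M c = u, where M has columns f1, ..., f3.
Solving this 3x3 system gives c = (-3, 3, 3).
Check: -3f1 + 3f2 + 3f3 = [-12, -3, -15].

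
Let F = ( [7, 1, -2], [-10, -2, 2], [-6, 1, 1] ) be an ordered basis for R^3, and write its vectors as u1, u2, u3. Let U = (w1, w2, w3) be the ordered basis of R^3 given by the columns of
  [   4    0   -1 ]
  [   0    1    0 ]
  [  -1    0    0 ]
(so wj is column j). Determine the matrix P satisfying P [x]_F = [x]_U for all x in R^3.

[[2, -2, -1], [1, -2, 1], [1, 2, 2]]

Column j of P is [uj]_U, since P maps F-coordinates to U-coordinates.
Expressing u1 in U: u1 = 2w1 + w2 + w3, so column 1 of P is [2, 1, 1].
Doing the same for each uj gives P = [[2, -2, -1], [1, -2, 1], [1, 2, 2]].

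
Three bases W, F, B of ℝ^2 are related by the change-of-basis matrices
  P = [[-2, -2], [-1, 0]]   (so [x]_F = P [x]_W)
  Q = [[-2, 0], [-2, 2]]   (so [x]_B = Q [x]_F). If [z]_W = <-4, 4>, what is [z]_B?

<0, 8>

Composing the changes, [z]_B = Q P [z]_W.
Q P = [[4, 4], [2, 4]]; applying this to <-4, 4> gives <0, 8>.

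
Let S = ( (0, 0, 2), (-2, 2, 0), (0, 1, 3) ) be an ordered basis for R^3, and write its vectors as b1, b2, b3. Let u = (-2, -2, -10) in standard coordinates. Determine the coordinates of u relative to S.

We seek scalars with c_1 b1 + ... + c_3 b3 = u; equivalently solve M c = u where the columns of M are b1, ..., b3.
Gaussian elimination on [M | u] yields c = (1, 1, -4).
Check: b1 + b2 - 4b3 = (-2, -2, -10).

(1, 1, -4)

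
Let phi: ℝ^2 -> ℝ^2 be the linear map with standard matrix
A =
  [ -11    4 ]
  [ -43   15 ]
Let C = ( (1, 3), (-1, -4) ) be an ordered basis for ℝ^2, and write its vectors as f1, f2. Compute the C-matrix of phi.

[[2, -3], [1, 2]]

Let P have columns f1, f2. Then [phi]_C = P^(-1) A P.
Here det P = -1, so P^(-1) is integer; computing A P first and then P^(-1)(A P) gives [[2, -3], [1, 2]].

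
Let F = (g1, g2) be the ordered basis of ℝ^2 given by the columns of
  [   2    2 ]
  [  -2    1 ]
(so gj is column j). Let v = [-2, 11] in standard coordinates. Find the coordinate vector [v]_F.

We seek scalars with c_1 g1 + c_2 g2 = v; equivalently solve M c = v where the columns of M are g1, g2.
System: 2c_1 + 2c_2 = -2, -2c_1 + c_2 = 11; solving gives c_1 = -4, c_2 = 3.
Check: -4g1 + 3g2 = [-2, 11].

[-4, 3]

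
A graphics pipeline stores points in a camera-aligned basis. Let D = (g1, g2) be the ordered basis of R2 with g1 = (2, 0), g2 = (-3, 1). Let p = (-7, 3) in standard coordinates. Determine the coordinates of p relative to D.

We seek scalars with c_1 g1 + c_2 g2 = p; equivalently solve M c = p where the columns of M are g1, g2.
System: 2c_1 - 3c_2 = -7, 0c_1 + c_2 = 3; solving gives c_1 = 1, c_2 = 3.
Check: g1 + 3g2 = (-7, 3).

(1, 3)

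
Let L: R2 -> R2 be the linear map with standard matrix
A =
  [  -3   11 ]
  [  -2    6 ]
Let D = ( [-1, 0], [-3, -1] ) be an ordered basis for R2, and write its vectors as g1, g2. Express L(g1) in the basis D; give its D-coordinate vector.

Compute L(g1) = A g1 = [3, 2] in standard coordinates.
Then write this in D-coordinates: solve for y in y_1 g1 + y_2 g2 = [3, 2].
This gives y = [3, -2], which is column 1 of [L]_D.

[3, -2]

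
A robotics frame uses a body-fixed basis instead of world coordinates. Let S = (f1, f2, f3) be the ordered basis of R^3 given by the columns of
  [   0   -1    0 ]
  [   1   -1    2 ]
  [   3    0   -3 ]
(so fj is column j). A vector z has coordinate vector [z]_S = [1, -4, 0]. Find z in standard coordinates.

[4, 5, 3]

z = M [z]_S, where M has columns f1, ..., f3.
Carrying out the matrix-vector product, z = [4, 5, 3].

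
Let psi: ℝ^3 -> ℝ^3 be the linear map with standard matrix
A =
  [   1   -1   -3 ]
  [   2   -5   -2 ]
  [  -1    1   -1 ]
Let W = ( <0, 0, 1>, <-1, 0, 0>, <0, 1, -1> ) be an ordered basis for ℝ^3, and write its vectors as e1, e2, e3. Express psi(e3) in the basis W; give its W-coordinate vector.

<-1, -2, -3>

Compute psi(e3) = A e3 = <2, -3, 2> in standard coordinates.
Then write this in W-coordinates: solve for y in y_1 e1 + ... + y_3 e3 = <2, -3, 2>.
This gives y = <-1, -2, -3>, which is column 3 of [psi]_W.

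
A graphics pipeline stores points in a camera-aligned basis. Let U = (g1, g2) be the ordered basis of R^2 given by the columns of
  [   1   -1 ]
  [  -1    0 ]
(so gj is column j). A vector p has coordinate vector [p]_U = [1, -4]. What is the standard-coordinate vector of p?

[5, -1]

p = M [p]_U, where M has columns g1, g2.
Carrying out the matrix-vector product, p = [5, -1].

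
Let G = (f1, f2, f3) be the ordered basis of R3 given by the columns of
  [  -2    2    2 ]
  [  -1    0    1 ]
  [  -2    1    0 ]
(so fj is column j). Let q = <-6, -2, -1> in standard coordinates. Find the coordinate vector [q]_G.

Write q = c_1 f1 + ... + c_3 f3 and solve for the c_i.
Solving this 3x3 system gives c = (0, -1, -2).
Check: 0·f1 - f2 - 2f3 = <-6, -2, -1>.

<0, -1, -2>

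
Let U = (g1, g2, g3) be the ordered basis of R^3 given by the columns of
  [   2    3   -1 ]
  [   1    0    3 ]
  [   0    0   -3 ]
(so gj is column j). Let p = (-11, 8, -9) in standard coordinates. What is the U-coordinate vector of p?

[p]_U is the unique c with M c = p, where M has columns g1, ..., g3.
Solving this 3x3 system gives c = (-1, -2, 3).
Check: -g1 - 2g2 + 3g3 = (-11, 8, -9).

(-1, -2, 3)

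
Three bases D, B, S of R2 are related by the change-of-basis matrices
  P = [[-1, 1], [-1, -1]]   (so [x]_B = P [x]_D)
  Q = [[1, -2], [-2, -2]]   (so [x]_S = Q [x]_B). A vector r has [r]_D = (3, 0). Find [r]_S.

Apply P to get B-coordinates (-3, -3), then Q to get S-coordinates.
The result is [r]_S = (3, 12).

(3, 12)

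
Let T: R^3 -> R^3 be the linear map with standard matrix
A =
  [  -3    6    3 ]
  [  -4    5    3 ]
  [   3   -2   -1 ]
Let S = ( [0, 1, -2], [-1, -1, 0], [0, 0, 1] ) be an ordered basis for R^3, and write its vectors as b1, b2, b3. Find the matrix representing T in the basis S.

With P the matrix whose columns are b1, ..., b3, [T]_S = P^(-1) A P.
Column by column: T(b1) = A b1 = [0, -1, 0]; its S-coordinates [-1, 0, -2] give column 1.
Continuing for each basis vector yields [T]_S = [[-1, 2, 0], [0, 3, -3], [-2, 3, -1]].

[[-1, 2, 0], [0, 3, -3], [-2, 3, -1]]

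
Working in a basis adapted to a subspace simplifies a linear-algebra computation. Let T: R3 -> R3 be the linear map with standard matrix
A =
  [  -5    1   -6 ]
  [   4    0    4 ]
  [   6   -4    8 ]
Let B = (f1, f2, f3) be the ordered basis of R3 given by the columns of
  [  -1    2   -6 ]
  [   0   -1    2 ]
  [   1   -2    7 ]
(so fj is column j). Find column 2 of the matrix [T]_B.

(-3, 2, 1)

Column 2 of [T]_B is the B-coordinate vector of T(f2).
In standard coordinates T(f2) = A f2 = (1, 0, 0).
Converting to B: (1, 0, 0) = -3f1 + 2f2 + f3, so the coordinate vector is (-3, 2, 1).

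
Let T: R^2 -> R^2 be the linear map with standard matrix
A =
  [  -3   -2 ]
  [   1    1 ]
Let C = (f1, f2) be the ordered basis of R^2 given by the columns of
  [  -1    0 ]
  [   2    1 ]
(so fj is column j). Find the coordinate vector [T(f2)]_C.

Column 2 of [T]_C is the C-coordinate vector of T(f2).
In standard coordinates T(f2) = A f2 = [-2, 1].
Converting to C: [-2, 1] = 2f1 - 3f2, so the coordinate vector is [2, -3].

[2, -3]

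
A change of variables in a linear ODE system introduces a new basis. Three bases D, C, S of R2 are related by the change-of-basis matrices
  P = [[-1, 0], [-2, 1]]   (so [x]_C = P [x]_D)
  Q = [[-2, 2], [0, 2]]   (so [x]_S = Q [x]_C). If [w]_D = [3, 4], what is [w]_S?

Composing the changes, [w]_S = Q P [w]_D.
Q P = [[-2, 2], [-4, 2]]; applying this to [3, 4] gives [2, -4].

[2, -4]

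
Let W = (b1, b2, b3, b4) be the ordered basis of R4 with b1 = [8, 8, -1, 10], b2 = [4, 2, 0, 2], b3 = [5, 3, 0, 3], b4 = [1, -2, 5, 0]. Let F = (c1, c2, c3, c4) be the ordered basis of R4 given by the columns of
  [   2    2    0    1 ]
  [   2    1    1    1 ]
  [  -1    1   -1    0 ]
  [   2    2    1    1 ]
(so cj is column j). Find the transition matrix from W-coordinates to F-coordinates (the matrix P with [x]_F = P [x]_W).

Column j of P is [bj]_F, since P maps W-coordinates to F-coordinates.
Expressing b1 in F: b1 = c1 + 2c2 + 2c3 + 2c4, so column 1 of P is [1, 2, 2, 2].
Doing the same for each bj gives P = [[1, 2, 2, -2], [2, 0, 0, 2], [2, -2, -2, -1], [2, 0, 1, 1]].

[[1, 2, 2, -2], [2, 0, 0, 2], [2, -2, -2, -1], [2, 0, 1, 1]]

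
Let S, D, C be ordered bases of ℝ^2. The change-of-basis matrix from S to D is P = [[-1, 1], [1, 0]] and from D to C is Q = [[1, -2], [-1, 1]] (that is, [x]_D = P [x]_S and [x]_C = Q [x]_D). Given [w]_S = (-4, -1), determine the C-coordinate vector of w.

(11, -7)

Composing the changes, [w]_C = Q P [w]_S.
Q P = [[-3, 1], [2, -1]]; applying this to (-4, -1) gives (11, -7).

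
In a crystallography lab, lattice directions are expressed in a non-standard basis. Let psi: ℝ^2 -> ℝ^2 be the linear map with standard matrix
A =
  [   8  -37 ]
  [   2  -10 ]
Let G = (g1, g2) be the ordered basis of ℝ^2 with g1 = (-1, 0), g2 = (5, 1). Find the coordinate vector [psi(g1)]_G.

Column 1 of [psi]_G is the G-coordinate vector of psi(g1).
In standard coordinates psi(g1) = A g1 = (-8, -2).
Converting to G: (-8, -2) = -2g1 - 2g2, so the coordinate vector is (-2, -2).

(-2, -2)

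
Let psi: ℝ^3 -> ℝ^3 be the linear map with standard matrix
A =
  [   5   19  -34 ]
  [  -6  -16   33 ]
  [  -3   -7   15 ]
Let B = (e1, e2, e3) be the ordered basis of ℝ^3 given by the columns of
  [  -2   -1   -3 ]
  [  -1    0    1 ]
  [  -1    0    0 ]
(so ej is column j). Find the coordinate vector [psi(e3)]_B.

<-2, 0, 0>

Column 3 of [psi]_B is the B-coordinate vector of psi(e3).
In standard coordinates psi(e3) = A e3 = <4, 2, 2>.
Converting to B: <4, 2, 2> = -2e1 + 0·e2 + 0·e3, so the coordinate vector is <-2, 0, 0>.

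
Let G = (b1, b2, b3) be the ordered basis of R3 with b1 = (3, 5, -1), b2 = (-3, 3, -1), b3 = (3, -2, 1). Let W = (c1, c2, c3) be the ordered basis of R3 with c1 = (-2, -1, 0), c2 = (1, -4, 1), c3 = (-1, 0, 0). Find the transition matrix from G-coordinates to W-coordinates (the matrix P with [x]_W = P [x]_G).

Column j of P is [bj]_W, since P maps G-coordinates to W-coordinates.
Expressing b1 in W: b1 = -c1 - c2 - 2c3, so column 1 of P is (-1, -1, -2).
Doing the same for each bj gives P = [[-1, 1, -2], [-1, -1, 1], [-2, 0, 2]].

[[-1, 1, -2], [-1, -1, 1], [-2, 0, 2]]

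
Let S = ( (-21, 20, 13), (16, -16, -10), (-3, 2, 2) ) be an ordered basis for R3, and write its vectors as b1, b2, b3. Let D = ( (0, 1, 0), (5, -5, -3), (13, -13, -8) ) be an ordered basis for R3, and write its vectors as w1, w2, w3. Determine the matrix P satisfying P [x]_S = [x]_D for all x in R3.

[[-1, 0, -1], [1, -2, 2], [-2, 2, -1]]

Take x = bj: its S-coordinates are the j-th standard unit vector, so P e_j — column j of P — equals [bj]_D.
b1 = -w1 + w2 - 2w3, giving column 1 = (-1, 1, -2); repeating for each j gives P = [[-1, 0, -1], [1, -2, 2], [-2, 2, -1]].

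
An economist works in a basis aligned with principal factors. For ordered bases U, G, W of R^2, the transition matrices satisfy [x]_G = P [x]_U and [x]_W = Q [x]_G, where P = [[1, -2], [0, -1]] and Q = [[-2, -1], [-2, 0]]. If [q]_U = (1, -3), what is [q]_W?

(-17, -14)

First [q]_G = P [q]_U = (7, 3).
Then [q]_W = Q [q]_G = (-17, -14).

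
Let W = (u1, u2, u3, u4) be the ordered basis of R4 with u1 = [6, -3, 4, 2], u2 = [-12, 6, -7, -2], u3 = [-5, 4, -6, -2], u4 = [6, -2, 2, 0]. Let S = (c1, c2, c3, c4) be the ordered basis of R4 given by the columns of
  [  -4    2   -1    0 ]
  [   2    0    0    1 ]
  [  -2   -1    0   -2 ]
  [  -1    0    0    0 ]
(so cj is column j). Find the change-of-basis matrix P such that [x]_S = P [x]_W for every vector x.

Take x = uj: its W-coordinates are the j-th standard unit vector, so P e_j — column j of P — equals [uj]_S.
u1 = -2c1 - 2c2 - 2c3 + c4, giving column 1 = [-2, -2, -2, 1]; repeating for each j gives P = [[-2, 2, 2, 0], [-2, -1, 2, 2], [-2, 2, 1, -2], [1, 2, 0, -2]].

[[-2, 2, 2, 0], [-2, -1, 2, 2], [-2, 2, 1, -2], [1, 2, 0, -2]]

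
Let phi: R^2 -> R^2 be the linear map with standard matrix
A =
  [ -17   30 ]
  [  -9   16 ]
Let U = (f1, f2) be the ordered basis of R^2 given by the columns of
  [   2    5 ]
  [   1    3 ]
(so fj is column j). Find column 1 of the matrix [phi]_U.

Column 1 of [phi]_U is the U-coordinate vector of phi(f1).
In standard coordinates phi(f1) = A f1 = <-4, -2>.
Converting to U: <-4, -2> = -2f1 + 0·f2, so the coordinate vector is <-2, 0>.

<-2, 0>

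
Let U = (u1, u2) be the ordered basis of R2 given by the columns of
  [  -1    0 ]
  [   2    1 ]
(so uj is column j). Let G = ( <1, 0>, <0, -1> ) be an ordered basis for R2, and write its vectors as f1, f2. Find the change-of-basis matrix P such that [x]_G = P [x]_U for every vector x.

[[-1, 0], [-2, -1]]

Column j of P is [uj]_G, since P maps U-coordinates to G-coordinates.
Expressing u1 in G: u1 = -f1 - 2f2, so column 1 of P is <-1, -2>.
Doing the same for each uj gives P = [[-1, 0], [-2, -1]].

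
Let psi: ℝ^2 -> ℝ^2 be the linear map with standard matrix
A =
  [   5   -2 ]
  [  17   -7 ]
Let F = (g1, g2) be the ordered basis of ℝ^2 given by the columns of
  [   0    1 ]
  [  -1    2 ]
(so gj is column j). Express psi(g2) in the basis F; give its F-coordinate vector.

Column 2 of [psi]_F is the F-coordinate vector of psi(g2).
In standard coordinates psi(g2) = A g2 = (1, 3).
Converting to F: (1, 3) = -g1 + g2, so the coordinate vector is (-1, 1).

(-1, 1)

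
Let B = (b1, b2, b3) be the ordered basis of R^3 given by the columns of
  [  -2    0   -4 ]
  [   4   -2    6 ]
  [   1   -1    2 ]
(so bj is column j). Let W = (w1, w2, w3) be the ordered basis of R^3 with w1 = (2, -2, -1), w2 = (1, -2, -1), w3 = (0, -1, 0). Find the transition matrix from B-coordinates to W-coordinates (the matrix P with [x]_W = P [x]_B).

Take x = bj: its B-coordinates are the j-th standard unit vector, so P e_j — column j of P — equals [bj]_W.
b1 = -w1 + 0·w2 - 2w3, giving column 1 = (-1, 0, -2); repeating for each j gives P = [[-1, -1, -2], [0, 2, 0], [-2, 0, -2]].

[[-1, -1, -2], [0, 2, 0], [-2, 0, -2]]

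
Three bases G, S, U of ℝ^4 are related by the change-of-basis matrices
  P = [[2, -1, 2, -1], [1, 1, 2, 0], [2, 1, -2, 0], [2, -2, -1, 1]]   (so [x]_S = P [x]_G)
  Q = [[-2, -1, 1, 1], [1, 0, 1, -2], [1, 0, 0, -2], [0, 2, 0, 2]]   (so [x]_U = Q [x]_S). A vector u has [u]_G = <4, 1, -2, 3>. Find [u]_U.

<23, -9, -22, 24>

First [u]_S = P [u]_G = <0, 1, 13, 11>.
Then [u]_U = Q [u]_S = <23, -9, -22, 24>.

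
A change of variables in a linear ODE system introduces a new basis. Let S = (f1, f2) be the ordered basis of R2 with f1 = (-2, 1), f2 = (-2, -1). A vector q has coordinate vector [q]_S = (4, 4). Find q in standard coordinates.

(-16, 0)

By definition q = 4f1 + 4f2.
Summing componentwise gives (-16, 0).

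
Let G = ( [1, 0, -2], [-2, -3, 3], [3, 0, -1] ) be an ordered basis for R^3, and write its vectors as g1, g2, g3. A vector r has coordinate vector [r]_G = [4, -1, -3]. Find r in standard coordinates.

[-3, 3, -8]

r = M [r]_G, where M has columns g1, ..., g3.
Carrying out the matrix-vector product, r = [-3, 3, -8].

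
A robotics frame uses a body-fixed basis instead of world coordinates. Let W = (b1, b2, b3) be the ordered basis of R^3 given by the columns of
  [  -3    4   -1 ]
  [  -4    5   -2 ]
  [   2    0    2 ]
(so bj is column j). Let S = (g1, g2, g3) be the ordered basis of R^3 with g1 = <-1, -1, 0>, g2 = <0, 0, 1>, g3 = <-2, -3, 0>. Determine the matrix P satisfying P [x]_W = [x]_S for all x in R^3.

[[1, -2, -1], [2, 0, 2], [1, -1, 1]]

Let M have columns bj and N have columns gj. Then for every x, N [x]_S = x = M [x]_W, so P = N^(-1) M.
Since det N = -1, N^(-1) has integer entries; multiplying gives P = [[1, -2, -1], [2, 0, 2], [1, -1, 1]].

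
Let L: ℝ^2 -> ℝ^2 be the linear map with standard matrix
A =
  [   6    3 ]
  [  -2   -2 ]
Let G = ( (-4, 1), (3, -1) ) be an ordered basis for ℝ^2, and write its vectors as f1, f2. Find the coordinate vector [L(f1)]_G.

(3, -3)

Compute L(f1) = A f1 = (-21, 6) in standard coordinates.
Then write this in G-coordinates: solve for y in y_1 f1 + y_2 f2 = (-21, 6).
This gives y = (3, -3), which is column 1 of [L]_G.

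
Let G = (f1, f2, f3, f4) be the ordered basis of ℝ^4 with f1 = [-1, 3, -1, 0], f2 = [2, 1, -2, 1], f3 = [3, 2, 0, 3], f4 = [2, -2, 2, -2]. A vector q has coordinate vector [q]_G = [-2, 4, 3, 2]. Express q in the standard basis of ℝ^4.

[23, 0, -2, 9]

q = M [q]_G, where M has columns f1, ..., f4.
Carrying out the matrix-vector product, q = [23, 0, -2, 9].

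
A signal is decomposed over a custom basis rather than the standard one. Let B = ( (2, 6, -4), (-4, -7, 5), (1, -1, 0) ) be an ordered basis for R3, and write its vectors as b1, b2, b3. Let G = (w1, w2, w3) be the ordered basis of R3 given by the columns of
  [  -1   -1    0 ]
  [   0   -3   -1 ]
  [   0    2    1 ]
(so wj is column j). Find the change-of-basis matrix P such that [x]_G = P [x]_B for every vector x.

Take x = bj: its B-coordinates are the j-th standard unit vector, so P e_j — column j of P — equals [bj]_G.
b1 = 0·w1 - 2w2 + 0·w3, giving column 1 = (0, -2, 0); repeating for each j gives P = [[0, 2, -2], [-2, 2, 1], [0, 1, -2]].

[[0, 2, -2], [-2, 2, 1], [0, 1, -2]]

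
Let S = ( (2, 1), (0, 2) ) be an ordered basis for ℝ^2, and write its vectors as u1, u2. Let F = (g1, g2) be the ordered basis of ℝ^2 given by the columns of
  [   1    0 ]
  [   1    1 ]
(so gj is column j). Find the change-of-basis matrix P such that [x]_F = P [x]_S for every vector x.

Column j of P is [uj]_F, since P maps S-coordinates to F-coordinates.
Expressing u1 in F: u1 = 2g1 - g2, so column 1 of P is (2, -1).
Doing the same for each uj gives P = [[2, 0], [-1, 2]].

[[2, 0], [-1, 2]]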